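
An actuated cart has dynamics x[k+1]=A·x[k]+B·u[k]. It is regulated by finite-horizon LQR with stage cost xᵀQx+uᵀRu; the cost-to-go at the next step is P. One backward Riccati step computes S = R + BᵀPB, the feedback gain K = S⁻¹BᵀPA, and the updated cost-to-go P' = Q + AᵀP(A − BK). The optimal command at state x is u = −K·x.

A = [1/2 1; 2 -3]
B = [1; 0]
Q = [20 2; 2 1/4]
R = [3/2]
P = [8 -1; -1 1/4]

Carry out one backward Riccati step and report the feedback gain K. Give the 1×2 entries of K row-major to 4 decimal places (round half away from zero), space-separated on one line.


0.2105 1.1579

BᵀP = [8.0000 -1.0000]
S = R + BᵀPB = [3/2] + [8.0000] = [9.5000]
BᵀPA = [2.0000 11.0000]
K = S⁻¹·BᵀPA = [0.2105 1.1579]
A−BK = [0.2895 -0.1579; 2.0000 -3.0000]
AᵀP(A−BK) = [0.5789 -0.3158; -0.3158 3.5132]
P' = Q + AᵀP(A−BK) = [20.5789 1.6842; 1.6842 3.7632]
tr(P') = 24.3421


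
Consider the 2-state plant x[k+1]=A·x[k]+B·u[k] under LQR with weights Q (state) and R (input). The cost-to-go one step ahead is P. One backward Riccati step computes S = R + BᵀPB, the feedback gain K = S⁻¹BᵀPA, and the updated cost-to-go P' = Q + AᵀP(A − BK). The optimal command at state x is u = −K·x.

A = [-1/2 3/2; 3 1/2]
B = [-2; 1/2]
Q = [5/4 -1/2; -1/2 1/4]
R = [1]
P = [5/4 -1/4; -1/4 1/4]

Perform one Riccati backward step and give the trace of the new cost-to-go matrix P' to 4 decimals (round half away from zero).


BᵀP = [-2.6250 0.6250]
S = R + BᵀPB = [1] + [5.5625] = [6.5625]
BᵀPA = [3.1875 -3.6250]
K = S⁻¹·BᵀPA = [0.4857 -0.5524]
A−BK = [0.4714 0.3952; 2.7571 0.7762]
AᵀP(A−BK) = [1.7643 0.1357; 0.1357 0.4976]
P' = Q + AᵀP(A−BK) = [3.0143 -0.3643; -0.3643 0.7476]
tr(P') = 3.7619

3.7619


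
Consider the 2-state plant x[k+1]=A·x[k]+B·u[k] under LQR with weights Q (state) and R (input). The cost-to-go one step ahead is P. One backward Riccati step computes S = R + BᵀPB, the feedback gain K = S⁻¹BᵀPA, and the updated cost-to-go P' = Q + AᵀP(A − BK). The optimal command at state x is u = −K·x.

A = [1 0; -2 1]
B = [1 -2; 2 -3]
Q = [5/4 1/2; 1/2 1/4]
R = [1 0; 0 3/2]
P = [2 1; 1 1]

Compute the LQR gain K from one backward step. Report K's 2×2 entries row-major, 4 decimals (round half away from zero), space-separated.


-0.2151 0.1398 -0.0215 -0.0860

BᵀP = [4.0000 3.0000; -7.0000 -5.0000]
S = R + BᵀPB = [1 0; 0 3/2] + [10.0000 -17.0000; -17.0000 29.0000] = [11.0000 -17.0000; -17.0000 30.5000]
BᵀPA = [-2.0000 3.0000; 3.0000 -5.0000]
K = S⁻¹·BᵀPA = [-0.2151 0.1398; -0.0215 -0.0860]
A−BK = [1.1720 -0.3118; -1.6344 0.4624]
AᵀP(A−BK) = [1.6344 -0.4624; -0.4624 0.1505]
P' = Q + AᵀP(A−BK) = [2.8844 0.0376; 0.0376 0.4005]
tr(P') = 3.2849


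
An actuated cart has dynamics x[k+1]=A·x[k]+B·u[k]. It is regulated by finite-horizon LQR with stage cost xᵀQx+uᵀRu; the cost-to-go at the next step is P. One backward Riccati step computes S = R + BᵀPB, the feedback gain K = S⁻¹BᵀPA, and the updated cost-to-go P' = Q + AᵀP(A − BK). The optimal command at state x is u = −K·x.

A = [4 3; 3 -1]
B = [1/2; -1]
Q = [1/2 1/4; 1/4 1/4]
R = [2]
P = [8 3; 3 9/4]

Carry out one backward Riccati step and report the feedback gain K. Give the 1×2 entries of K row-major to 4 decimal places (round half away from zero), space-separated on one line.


0.5385 1.1538

BᵀP = [1.0000 -0.7500]
S = R + BᵀPB = [2] + [1.2500] = [3.2500]
BᵀPA = [1.7500 3.7500]
K = S⁻¹·BᵀPA = [0.5385 1.1538]
A−BK = [3.7308 2.4231; 3.5385 0.1538]
AᵀP(A−BK) = [219.3077 102.2308; 102.2308 51.9231]
P' = Q + AᵀP(A−BK) = [219.8077 102.4808; 102.4808 52.1731]
tr(P') = 271.9808


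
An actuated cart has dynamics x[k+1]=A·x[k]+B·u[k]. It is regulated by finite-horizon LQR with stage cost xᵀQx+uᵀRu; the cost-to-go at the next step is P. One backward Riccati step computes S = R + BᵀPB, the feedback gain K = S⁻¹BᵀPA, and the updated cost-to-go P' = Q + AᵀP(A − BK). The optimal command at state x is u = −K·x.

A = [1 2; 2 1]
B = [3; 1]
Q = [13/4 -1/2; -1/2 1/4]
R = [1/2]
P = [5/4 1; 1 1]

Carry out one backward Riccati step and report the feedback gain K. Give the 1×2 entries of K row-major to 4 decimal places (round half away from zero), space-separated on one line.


BᵀP = [4.7500 4.0000]
S = R + BᵀPB = [1/2] + [18.2500] = [18.7500]
BᵀPA = [12.7500 13.5000]
K = S⁻¹·BᵀPA = [0.6800 0.7200]
A−BK = [-1.0400 -0.1600; 1.3200 0.2800]
AᵀP(A−BK) = [0.5800 0.3200; 0.3200 0.2800]
P' = Q + AᵀP(A−BK) = [3.8300 -0.1800; -0.1800 0.5300]
tr(P') = 4.3600

0.6800 0.7200


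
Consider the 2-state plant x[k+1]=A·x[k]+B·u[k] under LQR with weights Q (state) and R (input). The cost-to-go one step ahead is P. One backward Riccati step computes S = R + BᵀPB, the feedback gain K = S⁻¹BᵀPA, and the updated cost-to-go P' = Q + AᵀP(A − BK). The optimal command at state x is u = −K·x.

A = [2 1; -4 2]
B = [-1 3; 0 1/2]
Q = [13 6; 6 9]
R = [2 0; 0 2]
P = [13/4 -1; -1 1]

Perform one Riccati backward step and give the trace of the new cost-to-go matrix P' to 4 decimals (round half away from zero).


40.4137

BᵀP = [-3.2500 1.0000; 9.2500 -2.5000]
S = R + BᵀPB = [2 0; 0 2] + [3.2500 -9.2500; -9.2500 26.5000] = [5.2500 -9.2500; -9.2500 28.5000]
BᵀPA = [-10.5000 -1.2500; 28.5000 4.2500]
K = S⁻¹·BᵀPA = [-0.5561 0.0576; 0.8195 0.1678]
A−BK = [-1.0146 0.5541; -4.4098 1.9161]
AᵀP(A−BK) = [15.8049 -5.6780; -5.6780 2.6088]
P' = Q + AᵀP(A−BK) = [28.8049 0.3220; 0.3220 11.6088]
tr(P') = 40.4137


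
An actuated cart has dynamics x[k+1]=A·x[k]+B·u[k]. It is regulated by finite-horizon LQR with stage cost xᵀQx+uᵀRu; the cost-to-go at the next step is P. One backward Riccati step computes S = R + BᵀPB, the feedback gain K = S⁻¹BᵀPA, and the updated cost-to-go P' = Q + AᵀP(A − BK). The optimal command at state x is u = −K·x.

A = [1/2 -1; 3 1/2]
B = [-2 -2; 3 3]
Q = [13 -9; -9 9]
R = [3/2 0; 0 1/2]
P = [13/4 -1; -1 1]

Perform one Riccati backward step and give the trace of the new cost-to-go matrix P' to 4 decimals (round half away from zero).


BᵀP = [-9.5000 5.0000; -9.5000 5.0000]
S = R + BᵀPB = [3/2 0; 0 1/2] + [34.0000 34.0000; 34.0000 34.0000] = [35.5000 34.0000; 34.0000 34.5000]
BᵀPA = [10.2500 12.0000; 10.2500 12.0000]
K = S⁻¹·BᵀPA = [0.0745 0.0873; 0.2236 0.2618]
A−BK = [1.0964 -0.3018; 2.1055 -0.5473]
AᵀP(A−BK) = [3.7561 -0.9532; -0.9532 0.3109]
P' = Q + AᵀP(A−BK) = [16.7561 -9.9532; -9.9532 9.3109]
tr(P') = 26.0670

26.0670


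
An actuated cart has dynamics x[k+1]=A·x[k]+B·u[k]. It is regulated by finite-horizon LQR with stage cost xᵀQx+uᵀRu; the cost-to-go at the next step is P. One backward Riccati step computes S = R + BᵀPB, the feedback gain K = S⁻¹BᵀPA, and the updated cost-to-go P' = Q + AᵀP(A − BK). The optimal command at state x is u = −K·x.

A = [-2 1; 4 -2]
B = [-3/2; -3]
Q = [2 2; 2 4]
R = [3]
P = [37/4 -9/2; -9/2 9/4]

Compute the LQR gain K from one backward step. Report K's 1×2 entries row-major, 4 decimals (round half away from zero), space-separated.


0.2105 -0.1053

BᵀP = [-0.3750 0.0000]
S = R + BᵀPB = [3] + [0.5625] = [3.5625]
BᵀPA = [0.7500 -0.3750]
K = S⁻¹·BᵀPA = [0.2105 -0.1053]
A−BK = [-1.6842 0.8421; 4.6316 -2.3158]
AᵀP(A−BK) = [144.8421 -72.4211; -72.4211 36.2105]
P' = Q + AᵀP(A−BK) = [146.8421 -70.4211; -70.4211 40.2105]
tr(P') = 187.0526


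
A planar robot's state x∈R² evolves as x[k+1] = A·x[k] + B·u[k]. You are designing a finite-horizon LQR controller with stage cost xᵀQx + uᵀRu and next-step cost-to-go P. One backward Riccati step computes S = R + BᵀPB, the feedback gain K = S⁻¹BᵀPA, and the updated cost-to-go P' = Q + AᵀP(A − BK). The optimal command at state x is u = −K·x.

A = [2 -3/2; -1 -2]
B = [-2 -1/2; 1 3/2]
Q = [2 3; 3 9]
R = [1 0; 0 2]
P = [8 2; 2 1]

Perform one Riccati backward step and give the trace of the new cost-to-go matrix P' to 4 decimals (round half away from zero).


BᵀP = [-14.0000 -3.0000; -1.0000 0.5000]
S = R + BᵀPB = [1 0; 0 2] + [25.0000 2.5000; 2.5000 1.2500] = [26.0000 2.5000; 2.5000 3.2500]
BᵀPA = [-25.0000 27.0000; -2.5000 0.5000]
K = S⁻¹·BᵀPA = [-0.9585 1.1054; -0.0319 -0.6965]
A−BK = [0.0671 0.3626; 0.0064 -2.0607]
AᵀP(A−BK) = [0.9585 -1.1054; -1.1054 4.5016]
P' = Q + AᵀP(A−BK) = [2.9585 1.8946; 1.8946 13.5016]
tr(P') = 16.4601

16.4601


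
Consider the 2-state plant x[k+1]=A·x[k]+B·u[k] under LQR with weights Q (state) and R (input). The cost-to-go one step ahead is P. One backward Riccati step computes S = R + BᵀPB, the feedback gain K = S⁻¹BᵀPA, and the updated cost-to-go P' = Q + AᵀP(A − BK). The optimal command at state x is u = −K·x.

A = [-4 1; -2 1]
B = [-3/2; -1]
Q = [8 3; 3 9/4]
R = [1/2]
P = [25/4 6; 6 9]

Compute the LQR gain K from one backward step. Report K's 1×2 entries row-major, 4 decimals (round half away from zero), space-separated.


BᵀP = [-15.3750 -18.0000]
S = R + BᵀPB = [1/2] + [41.0625] = [41.5625]
BᵀPA = [97.5000 -33.3750]
K = S⁻¹·BᵀPA = [2.3459 -0.8030]
A−BK = [-0.4812 -0.2045; 0.3459 0.1970]
AᵀP(A−BK) = [3.2782 -0.7068; -0.7068 0.4496]
P' = Q + AᵀP(A−BK) = [11.2782 2.2932; 2.2932 2.6996]
tr(P') = 13.9778

2.3459 -0.8030


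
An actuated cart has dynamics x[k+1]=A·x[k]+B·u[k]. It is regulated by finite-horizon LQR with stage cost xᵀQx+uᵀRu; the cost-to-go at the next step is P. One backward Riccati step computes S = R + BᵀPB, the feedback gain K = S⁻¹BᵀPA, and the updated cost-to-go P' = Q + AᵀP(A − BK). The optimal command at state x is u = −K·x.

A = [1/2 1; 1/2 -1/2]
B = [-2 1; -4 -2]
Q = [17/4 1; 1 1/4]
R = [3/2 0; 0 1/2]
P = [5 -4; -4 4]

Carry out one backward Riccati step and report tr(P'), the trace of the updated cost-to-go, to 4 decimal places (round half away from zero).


4.7690

BᵀP = [6.0000 -8.0000; 13.0000 -12.0000]
S = R + BᵀPB = [3/2 0; 0 1/2] + [20.0000 22.0000; 22.0000 37.0000] = [21.5000 22.0000; 22.0000 37.5000]
BᵀPA = [-1.0000 10.0000; 0.5000 19.0000]
K = S⁻¹·BᵀPA = [-0.1505 -0.1334; 0.1016 0.5849]
A−BK = [0.0974 0.1482; 0.1012 0.1362]
AᵀP(A−BK) = [0.0487 0.0741; 0.0741 0.2203]
P' = Q + AᵀP(A−BK) = [4.2987 1.0741; 1.0741 0.4703]
tr(P') = 4.7690


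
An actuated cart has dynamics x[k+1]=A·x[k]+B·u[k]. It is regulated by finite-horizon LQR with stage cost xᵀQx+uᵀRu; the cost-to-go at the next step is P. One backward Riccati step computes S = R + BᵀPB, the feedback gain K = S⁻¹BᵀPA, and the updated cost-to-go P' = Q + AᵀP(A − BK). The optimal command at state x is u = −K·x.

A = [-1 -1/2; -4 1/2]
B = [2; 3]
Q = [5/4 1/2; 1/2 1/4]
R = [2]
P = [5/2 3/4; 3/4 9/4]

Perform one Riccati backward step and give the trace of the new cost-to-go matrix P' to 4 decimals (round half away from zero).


BᵀP = [7.2500 8.2500]
S = R + BᵀPB = [2] + [39.2500] = [41.2500]
BᵀPA = [-40.2500 0.5000]
K = S⁻¹·BᵀPA = [-0.9758 0.0121]
A−BK = [0.9515 -0.5242; -1.0727 0.4636]
AᵀP(A−BK) = [5.2258 -1.6371; -1.6371 0.8064]
P' = Q + AᵀP(A−BK) = [6.4758 -1.1371; -1.1371 1.0564]
tr(P') = 7.5322

7.5322


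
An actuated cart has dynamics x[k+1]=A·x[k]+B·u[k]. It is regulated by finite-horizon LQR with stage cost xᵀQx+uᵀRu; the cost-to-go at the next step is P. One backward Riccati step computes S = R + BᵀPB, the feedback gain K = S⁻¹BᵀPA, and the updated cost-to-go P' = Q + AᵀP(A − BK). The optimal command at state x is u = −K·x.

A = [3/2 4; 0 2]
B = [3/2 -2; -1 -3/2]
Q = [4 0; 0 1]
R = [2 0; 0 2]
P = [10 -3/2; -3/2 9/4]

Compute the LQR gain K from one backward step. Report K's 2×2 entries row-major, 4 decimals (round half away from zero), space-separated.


0.4859 0.5718 -0.3644 -1.4907

BᵀP = [16.5000 -4.5000; -17.7500 -0.3750]
S = R + BᵀPB = [2 0; 0 2] + [29.2500 -26.2500; -26.2500 36.0625] = [31.2500 -26.2500; -26.2500 38.0625]
BᵀPA = [24.7500 57.0000; -26.6250 -71.7500]
K = S⁻¹·BᵀPA = [0.4859 0.5718; -0.3644 -1.4907]
A−BK = [0.0423 0.1609; -0.0607 0.3357]
AᵀP(A−BK) = [0.7717 1.6577; 1.6577 5.4487]
P' = Q + AᵀP(A−BK) = [4.7717 1.6577; 1.6577 6.4487]
tr(P') = 11.2205


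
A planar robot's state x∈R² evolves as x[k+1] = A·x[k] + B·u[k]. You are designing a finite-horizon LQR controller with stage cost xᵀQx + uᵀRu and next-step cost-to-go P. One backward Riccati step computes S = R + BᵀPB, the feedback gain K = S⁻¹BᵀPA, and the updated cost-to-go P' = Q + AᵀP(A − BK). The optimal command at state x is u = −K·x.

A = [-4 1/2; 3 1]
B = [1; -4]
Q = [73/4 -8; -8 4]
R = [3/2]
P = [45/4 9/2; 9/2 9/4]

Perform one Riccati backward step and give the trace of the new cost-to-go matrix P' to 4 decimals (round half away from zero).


104.9044

BᵀP = [-6.7500 -4.5000]
S = R + BᵀPB = [3/2] + [11.2500] = [12.7500]
BᵀPA = [13.5000 -7.8750]
K = S⁻¹·BᵀPA = [1.0588 -0.6176]
A−BK = [-5.0588 1.1176; 7.2353 -1.4706]
AᵀP(A−BK) = [77.9559 -18.6618; -18.6618 4.6985]
P' = Q + AᵀP(A−BK) = [96.2059 -26.6618; -26.6618 8.6985]
tr(P') = 104.9044


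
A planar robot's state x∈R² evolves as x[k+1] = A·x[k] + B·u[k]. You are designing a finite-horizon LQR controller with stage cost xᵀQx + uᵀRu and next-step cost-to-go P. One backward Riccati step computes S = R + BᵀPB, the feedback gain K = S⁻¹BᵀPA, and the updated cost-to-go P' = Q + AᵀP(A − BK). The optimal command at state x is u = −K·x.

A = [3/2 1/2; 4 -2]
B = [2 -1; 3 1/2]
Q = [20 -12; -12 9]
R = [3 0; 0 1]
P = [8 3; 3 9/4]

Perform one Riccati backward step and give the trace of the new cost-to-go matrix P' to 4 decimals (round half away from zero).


BᵀP = [25.0000 12.7500; -6.5000 -1.8750]
S = R + BᵀPB = [3 0; 0 1] + [88.2500 -18.6250; -18.6250 5.5625] = [91.2500 -18.6250; -18.6250 6.5625]
BᵀPA = [88.5000 -13.0000; -17.2500 0.5000]
K = S⁻¹·BᵀPA = [1.0300 -0.3017; 0.2947 -0.7800]
A−BK = [-0.2653 0.3234; 0.7626 -0.7050]
AᵀP(A−BK) = [3.9273 -1.7571; -1.7571 1.4684]
P' = Q + AᵀP(A−BK) = [23.9273 -13.7571; -13.7571 10.4684]
tr(P') = 34.3957

34.3957


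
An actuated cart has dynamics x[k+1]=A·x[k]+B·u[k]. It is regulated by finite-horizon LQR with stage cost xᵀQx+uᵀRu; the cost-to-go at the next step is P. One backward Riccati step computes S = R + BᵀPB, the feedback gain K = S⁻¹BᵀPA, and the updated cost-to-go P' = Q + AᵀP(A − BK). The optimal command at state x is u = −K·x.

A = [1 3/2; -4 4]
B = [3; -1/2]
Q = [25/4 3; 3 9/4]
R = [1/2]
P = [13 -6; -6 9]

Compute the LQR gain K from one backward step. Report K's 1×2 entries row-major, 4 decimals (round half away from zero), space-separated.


0.9583 -0.1960

BᵀP = [42.0000 -22.5000]
S = R + BᵀPB = [1/2] + [137.2500] = [137.7500]
BᵀPA = [132.0000 -27.0000]
K = S⁻¹·BᵀPA = [0.9583 -0.1960]
A−BK = [-1.8748 2.0880; -3.5209 3.9020]
AᵀP(A−BK) = [78.5100 -86.6270; -86.6270 95.9578]
P' = Q + AᵀP(A−BK) = [84.7600 -83.6270; -83.6270 98.2078]
tr(P') = 182.9678


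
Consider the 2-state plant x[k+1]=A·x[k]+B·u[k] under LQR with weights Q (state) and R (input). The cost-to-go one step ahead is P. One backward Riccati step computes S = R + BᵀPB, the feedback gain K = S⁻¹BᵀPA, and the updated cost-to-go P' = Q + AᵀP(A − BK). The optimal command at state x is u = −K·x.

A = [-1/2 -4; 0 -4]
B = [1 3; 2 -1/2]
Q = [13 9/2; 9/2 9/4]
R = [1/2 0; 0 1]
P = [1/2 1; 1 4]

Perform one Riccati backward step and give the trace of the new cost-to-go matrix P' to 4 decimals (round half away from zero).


17.8406

BᵀP = [2.5000 9.0000; 1.0000 1.0000]
S = R + BᵀPB = [1/2 0; 0 1] + [20.5000 3.0000; 3.0000 2.5000] = [21.0000 3.0000; 3.0000 3.5000]
BᵀPA = [-1.2500 -46.0000; -0.5000 -8.0000]
K = S⁻¹·BᵀPA = [-0.0446 -2.1240; -0.1047 -0.4651]
A−BK = [-0.1415 -0.4806; 0.0368 0.0155]
AᵀP(A−BK) = [0.0170 0.1124; 0.1124 2.5736]
P' = Q + AᵀP(A−BK) = [13.0170 4.6124; 4.6124 4.8236]
tr(P') = 17.8406


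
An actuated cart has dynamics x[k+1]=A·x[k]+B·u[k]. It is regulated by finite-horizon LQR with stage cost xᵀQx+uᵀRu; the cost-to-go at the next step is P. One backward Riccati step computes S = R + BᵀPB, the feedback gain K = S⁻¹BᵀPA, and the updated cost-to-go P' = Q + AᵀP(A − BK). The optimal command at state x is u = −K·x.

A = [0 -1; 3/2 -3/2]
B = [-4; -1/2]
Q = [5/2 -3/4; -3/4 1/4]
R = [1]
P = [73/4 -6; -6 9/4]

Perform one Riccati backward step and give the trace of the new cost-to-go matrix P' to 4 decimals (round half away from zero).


4.0327

BᵀP = [-70.0000 22.8750]
S = R + BᵀPB = [1] + [268.5625] = [269.5625]
BᵀPA = [34.3125 35.6875]
K = S⁻¹·BᵀPA = [0.1273 0.1324]
A−BK = [0.5092 -0.4704; 1.5636 -1.4338]
AᵀP(A−BK) = [0.6949 -0.6051; -0.6051 0.5878]
P' = Q + AᵀP(A−BK) = [3.1949 -1.3551; -1.3551 0.8378]
tr(P') = 4.0327


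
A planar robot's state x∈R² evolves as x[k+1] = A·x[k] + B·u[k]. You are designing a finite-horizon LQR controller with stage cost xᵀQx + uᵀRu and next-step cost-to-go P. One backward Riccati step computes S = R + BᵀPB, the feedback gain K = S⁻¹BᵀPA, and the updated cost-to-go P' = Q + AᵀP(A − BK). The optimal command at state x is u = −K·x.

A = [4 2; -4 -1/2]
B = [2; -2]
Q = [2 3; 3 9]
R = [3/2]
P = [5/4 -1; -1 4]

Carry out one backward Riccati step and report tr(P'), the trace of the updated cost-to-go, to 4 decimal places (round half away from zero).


18.2787

BᵀP = [4.5000 -10.0000]
S = R + BᵀPB = [3/2] + [29.0000] = [30.5000]
BᵀPA = [58.0000 14.0000]
K = S⁻¹·BᵀPA = [1.9016 0.4590]
A−BK = [0.1967 1.0820; -0.1967 0.4180]
AᵀP(A−BK) = [5.7049 1.3770; 1.3770 1.5738]
P' = Q + AᵀP(A−BK) = [7.7049 4.3770; 4.3770 10.5738]
tr(P') = 18.2787


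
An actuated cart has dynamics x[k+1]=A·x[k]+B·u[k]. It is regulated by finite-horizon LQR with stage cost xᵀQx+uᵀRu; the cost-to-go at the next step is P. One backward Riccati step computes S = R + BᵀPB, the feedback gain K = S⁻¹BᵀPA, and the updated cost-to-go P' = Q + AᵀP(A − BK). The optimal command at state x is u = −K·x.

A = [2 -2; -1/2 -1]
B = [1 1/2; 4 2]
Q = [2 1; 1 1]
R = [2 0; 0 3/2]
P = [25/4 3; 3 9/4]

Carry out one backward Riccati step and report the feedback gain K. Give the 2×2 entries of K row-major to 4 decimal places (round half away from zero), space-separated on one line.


BᵀP = [18.2500 12.0000; 9.1250 6.0000]
S = R + BᵀPB = [2 0; 0 3/2] + [66.2500 33.1250; 33.1250 16.5625] = [68.2500 33.1250; 33.1250 18.0625]
BᵀPA = [30.5000 -48.5000; 15.2500 -24.2500]
K = S⁻¹·BᵀPA = [0.3376 -0.5369; 0.2251 -0.3579]
A−BK = [1.5498 -1.2841; -2.3007 1.8635]
AᵀP(A−BK) = [5.8319 -5.0411; -5.0411 4.5304]
P' = Q + AᵀP(A−BK) = [7.8319 -4.0411; -4.0411 5.5304]
tr(P') = 13.3623

0.3376 -0.5369 0.2251 -0.3579


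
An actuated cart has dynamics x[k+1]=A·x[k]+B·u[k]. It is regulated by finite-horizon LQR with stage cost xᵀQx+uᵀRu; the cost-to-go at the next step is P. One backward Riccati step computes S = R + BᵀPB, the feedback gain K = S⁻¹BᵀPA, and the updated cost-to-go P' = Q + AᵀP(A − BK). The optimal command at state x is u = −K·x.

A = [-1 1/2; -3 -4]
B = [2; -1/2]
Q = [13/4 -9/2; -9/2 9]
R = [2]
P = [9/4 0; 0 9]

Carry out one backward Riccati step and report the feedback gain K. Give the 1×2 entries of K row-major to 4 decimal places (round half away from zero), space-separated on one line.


0.6792 1.5283

BᵀP = [4.5000 -4.5000]
S = R + BᵀPB = [2] + [11.2500] = [13.2500]
BᵀPA = [9.0000 20.2500]
K = S⁻¹·BᵀPA = [0.6792 1.5283]
A−BK = [-2.3585 -2.5566; -2.6604 -3.2358]
AᵀP(A−BK) = [77.1368 93.1203; 93.1203 113.6144]
P' = Q + AᵀP(A−BK) = [80.3868 88.6203; 88.6203 122.6144]
tr(P') = 203.0012


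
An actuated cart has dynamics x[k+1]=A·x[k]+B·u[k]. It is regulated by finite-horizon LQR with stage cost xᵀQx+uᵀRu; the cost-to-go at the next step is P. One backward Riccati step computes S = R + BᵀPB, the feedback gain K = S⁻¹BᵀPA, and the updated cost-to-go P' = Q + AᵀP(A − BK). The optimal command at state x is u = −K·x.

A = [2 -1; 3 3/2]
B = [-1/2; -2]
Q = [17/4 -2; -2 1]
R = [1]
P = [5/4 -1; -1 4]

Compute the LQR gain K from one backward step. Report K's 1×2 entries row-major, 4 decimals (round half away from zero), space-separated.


-1.2898 -0.8245

BᵀP = [1.3750 -7.5000]
S = R + BᵀPB = [1] + [14.3125] = [15.3125]
BᵀPA = [-19.7500 -12.6250]
K = S⁻¹·BᵀPA = [-1.2898 -0.8245]
A−BK = [1.3551 -1.4122; 0.4204 -0.1490]
AᵀP(A−BK) = [3.5265 -0.7837; -0.7837 2.8408]
P' = Q + AᵀP(A−BK) = [7.7765 -2.7837; -2.7837 3.8408]
tr(P') = 11.6173


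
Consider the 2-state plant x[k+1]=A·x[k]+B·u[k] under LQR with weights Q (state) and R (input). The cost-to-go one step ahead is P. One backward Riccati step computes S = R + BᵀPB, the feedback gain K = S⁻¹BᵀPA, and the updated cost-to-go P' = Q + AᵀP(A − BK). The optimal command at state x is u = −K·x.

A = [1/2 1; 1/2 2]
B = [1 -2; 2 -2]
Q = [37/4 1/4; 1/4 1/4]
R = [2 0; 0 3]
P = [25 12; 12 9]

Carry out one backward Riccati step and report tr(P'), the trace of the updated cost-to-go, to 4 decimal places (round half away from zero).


10.7933

BᵀP = [49.0000 30.0000; -74.0000 -42.0000]
S = R + BᵀPB = [2 0; 0 3] + [109.0000 -158.0000; -158.0000 232.0000] = [111.0000 -158.0000; -158.0000 235.0000]
BᵀPA = [39.5000 109.0000; -58.0000 -158.0000]
K = S⁻¹·BᵀPA = [0.1057 0.5807; -0.1757 -0.2819]
A−BK = [0.0428 -0.1445; -0.0629 0.2748]
AᵀP(A−BK) = [0.1318 0.2114; 0.2114 1.1615]
P' = Q + AᵀP(A−BK) = [9.3818 0.4614; 0.4614 1.4115]
tr(P') = 10.7933


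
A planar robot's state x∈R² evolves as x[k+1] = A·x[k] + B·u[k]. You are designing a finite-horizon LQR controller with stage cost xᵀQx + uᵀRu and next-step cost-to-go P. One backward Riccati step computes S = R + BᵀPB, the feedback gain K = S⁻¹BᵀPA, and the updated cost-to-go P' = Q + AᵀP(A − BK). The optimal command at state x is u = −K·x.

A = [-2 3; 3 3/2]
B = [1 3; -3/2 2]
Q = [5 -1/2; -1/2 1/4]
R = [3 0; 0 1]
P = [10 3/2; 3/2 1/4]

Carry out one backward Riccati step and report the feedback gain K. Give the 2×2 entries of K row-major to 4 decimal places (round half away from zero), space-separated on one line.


-0.0959 0.0790 -0.4414 0.9499

BᵀP = [7.7500 1.1250; 33.0000 5.0000]
S = R + BᵀPB = [3 0; 0 1] + [6.0625 25.5000; 25.5000 109.0000] = [9.0625 25.5000; 25.5000 110.0000]
BᵀPA = [-12.1250 24.9375; -51.0000 106.5000]
K = S⁻¹·BᵀPA = [-0.0959 0.0790; -0.4414 0.9499]
A−BK = [-0.5799 0.0714; 3.7389 -0.2813]
AᵀP(A−BK) = [0.5755 -0.4739; -0.4739 0.9315]
P' = Q + AᵀP(A−BK) = [5.5755 -0.9739; -0.9739 1.1815]
tr(P') = 6.7570


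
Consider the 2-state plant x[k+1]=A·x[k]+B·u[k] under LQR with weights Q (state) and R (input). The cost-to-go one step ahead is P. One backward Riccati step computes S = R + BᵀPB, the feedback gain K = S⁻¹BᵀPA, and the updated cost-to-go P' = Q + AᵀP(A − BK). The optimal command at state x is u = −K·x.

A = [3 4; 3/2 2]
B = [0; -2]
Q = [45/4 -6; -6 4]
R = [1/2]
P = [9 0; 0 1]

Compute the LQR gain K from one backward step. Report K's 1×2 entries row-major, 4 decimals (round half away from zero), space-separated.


BᵀP = [0.0000 -2.0000]
S = R + BᵀPB = [1/2] + [4.0000] = [4.5000]
BᵀPA = [-3.0000 -4.0000]
K = S⁻¹·BᵀPA = [-0.6667 -0.8889]
A−BK = [3.0000 4.0000; 0.1667 0.2222]
AᵀP(A−BK) = [81.2500 108.3333; 108.3333 144.4444]
P' = Q + AᵀP(A−BK) = [92.5000 102.3333; 102.3333 148.4444]
tr(P') = 240.9444

-0.6667 -0.8889


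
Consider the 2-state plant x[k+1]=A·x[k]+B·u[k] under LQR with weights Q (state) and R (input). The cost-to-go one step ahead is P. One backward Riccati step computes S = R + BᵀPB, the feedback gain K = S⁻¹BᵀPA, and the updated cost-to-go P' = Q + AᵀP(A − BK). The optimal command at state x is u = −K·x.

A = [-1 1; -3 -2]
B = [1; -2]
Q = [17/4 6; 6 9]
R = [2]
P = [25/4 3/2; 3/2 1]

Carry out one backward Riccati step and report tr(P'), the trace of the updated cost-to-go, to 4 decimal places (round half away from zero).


BᵀP = [3.2500 -0.5000]
S = R + BᵀPB = [2] + [4.2500] = [6.2500]
BᵀPA = [-1.7500 4.2500]
K = S⁻¹·BᵀPA = [-0.2800 0.6800]
A−BK = [-0.7200 0.3200; -3.5600 -0.6400]
AᵀP(A−BK) = [23.7600 -0.5600; -0.5600 1.3600]
P' = Q + AᵀP(A−BK) = [28.0100 5.4400; 5.4400 10.3600]
tr(P') = 38.3700

38.3700


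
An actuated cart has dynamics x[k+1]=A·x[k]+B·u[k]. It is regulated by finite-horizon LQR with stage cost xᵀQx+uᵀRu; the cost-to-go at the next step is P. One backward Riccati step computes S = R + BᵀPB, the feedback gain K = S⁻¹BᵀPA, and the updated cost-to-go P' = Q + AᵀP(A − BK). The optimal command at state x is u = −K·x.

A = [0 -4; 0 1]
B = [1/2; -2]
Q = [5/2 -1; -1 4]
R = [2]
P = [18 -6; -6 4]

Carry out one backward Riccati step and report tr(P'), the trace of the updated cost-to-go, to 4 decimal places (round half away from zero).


84.9058

BᵀP = [21.0000 -11.0000]
S = R + BᵀPB = [2] + [32.5000] = [34.5000]
BᵀPA = [0.0000 -95.0000]
K = S⁻¹·BᵀPA = [0.0000 -2.7536]
A−BK = [0.0000 -2.6232; 0.0000 -4.5072]
AᵀP(A−BK) = [0.0000 0.0000; 0.0000 78.4058]
P' = Q + AᵀP(A−BK) = [2.5000 -1.0000; -1.0000 82.4058]
tr(P') = 84.9058


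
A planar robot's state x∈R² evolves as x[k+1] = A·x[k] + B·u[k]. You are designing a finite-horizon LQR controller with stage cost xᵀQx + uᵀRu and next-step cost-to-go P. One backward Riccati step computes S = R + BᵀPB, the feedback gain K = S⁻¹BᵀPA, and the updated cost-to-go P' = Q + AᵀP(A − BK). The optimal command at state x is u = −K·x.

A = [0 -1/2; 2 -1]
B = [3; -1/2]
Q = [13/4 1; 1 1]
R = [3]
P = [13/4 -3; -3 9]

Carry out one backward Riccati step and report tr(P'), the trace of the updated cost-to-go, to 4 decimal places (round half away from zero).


28.8782

BᵀP = [11.2500 -13.5000]
S = R + BᵀPB = [3] + [40.5000] = [43.5000]
BᵀPA = [-27.0000 7.8750]
K = S⁻¹·BᵀPA = [-0.6207 0.1810]
A−BK = [1.8621 -1.0431; 1.6897 -0.9095]
AᵀP(A−BK) = [19.2414 -10.1121; -10.1121 5.3869]
P' = Q + AᵀP(A−BK) = [22.4914 -9.1121; -9.1121 6.3869]
tr(P') = 28.8782


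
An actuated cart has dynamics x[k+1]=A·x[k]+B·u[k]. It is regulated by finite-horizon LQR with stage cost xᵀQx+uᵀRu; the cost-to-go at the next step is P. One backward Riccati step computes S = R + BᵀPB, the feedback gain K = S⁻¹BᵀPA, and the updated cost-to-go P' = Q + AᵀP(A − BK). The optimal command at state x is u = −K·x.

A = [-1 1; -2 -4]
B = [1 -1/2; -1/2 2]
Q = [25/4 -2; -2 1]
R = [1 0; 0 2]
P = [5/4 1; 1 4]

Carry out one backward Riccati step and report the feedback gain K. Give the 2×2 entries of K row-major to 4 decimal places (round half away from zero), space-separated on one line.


-0.5956 0.3058 -1.0905 -1.7103

BᵀP = [0.7500 -1.0000; 1.3750 7.5000]
S = R + BᵀPB = [1 0; 0 2] + [1.2500 -2.3750; -2.3750 14.3125] = [2.2500 -2.3750; -2.3750 16.3125]
BᵀPA = [1.2500 4.7500; -16.3750 -28.6250]
K = S⁻¹·BᵀPA = [-0.5956 0.3058; -1.0905 -1.7103]
A−BK = [-0.9497 -0.1610; -0.1167 -0.4266]
AᵀP(A−BK) = [4.1368 4.3622; 4.3622 6.8410]
P' = Q + AᵀP(A−BK) = [10.3868 2.3622; 2.3622 7.8410]
tr(P') = 18.2279


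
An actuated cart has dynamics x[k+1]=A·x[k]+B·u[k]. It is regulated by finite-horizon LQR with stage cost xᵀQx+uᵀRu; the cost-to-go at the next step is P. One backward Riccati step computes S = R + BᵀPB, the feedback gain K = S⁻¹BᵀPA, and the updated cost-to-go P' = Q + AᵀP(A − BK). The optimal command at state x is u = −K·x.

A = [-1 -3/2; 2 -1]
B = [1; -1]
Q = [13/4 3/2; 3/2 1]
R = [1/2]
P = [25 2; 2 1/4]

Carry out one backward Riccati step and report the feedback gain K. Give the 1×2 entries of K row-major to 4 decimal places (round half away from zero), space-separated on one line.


BᵀP = [23.0000 1.7500]
S = R + BᵀPB = [1/2] + [21.2500] = [21.7500]
BᵀPA = [-19.5000 -36.2500]
K = S⁻¹·BᵀPA = [-0.8966 -1.6667]
A−BK = [-0.1034 0.1667; 1.1034 -2.6667]
AᵀP(A−BK) = [0.5172 0.5000; 0.5000 2.0833]
P' = Q + AᵀP(A−BK) = [3.7672 2.0000; 2.0000 3.0833]
tr(P') = 6.8506

-0.8966 -1.6667


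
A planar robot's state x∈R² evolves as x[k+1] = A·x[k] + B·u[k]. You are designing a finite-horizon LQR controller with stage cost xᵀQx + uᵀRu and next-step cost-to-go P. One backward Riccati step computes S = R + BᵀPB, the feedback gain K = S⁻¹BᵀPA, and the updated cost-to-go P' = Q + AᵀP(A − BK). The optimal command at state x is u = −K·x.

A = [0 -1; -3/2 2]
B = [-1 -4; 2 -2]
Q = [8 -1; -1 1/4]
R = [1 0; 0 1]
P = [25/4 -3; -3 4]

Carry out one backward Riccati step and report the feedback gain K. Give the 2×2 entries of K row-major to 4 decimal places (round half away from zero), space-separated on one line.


-0.5733 0.9595 0.1374 0.0159

BᵀP = [-12.2500 11.0000; -19.0000 4.0000]
S = R + BᵀPB = [1 0; 0 1] + [34.2500 27.0000; 27.0000 68.0000] = [35.2500 27.0000; 27.0000 69.0000]
BᵀPA = [-16.5000 34.2500; -6.0000 27.0000]
K = S⁻¹·BᵀPA = [-0.5733 0.9595; 0.1374 0.0159]
A−BK = [-0.0238 0.0229; -0.0786 0.1127]
AᵀP(A−BK) = [0.3646 -0.5733; -0.5733 0.9595]
P' = Q + AᵀP(A−BK) = [8.3646 -1.5733; -1.5733 1.2095]
tr(P') = 9.5741


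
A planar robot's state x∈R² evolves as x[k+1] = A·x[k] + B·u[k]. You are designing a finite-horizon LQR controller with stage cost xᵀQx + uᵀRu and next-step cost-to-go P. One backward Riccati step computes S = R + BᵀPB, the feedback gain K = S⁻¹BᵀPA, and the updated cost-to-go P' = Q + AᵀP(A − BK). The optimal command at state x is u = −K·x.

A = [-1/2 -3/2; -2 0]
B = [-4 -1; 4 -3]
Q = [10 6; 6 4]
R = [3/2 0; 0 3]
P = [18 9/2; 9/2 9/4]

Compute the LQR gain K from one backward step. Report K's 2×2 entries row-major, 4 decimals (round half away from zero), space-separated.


-0.0046 0.2919 0.5659 0.3458

BᵀP = [-54.0000 -9.0000; -31.5000 -11.2500]
S = R + BᵀPB = [3/2 0; 0 3] + [180.0000 81.0000; 81.0000 65.2500] = [181.5000 81.0000; 81.0000 68.2500]
BᵀPA = [45.0000 81.0000; 38.2500 47.2500]
K = S⁻¹·BᵀPA = [-0.0046 0.2919; 0.5659 0.3458]
A−BK = [0.0474 0.0136; -0.2836 -0.1303]
AᵀP(A−BK) = [1.0614 0.6347; 0.6347 0.5122]
P' = Q + AᵀP(A−BK) = [11.0614 6.6347; 6.6347 4.5122]
tr(P') = 15.5736


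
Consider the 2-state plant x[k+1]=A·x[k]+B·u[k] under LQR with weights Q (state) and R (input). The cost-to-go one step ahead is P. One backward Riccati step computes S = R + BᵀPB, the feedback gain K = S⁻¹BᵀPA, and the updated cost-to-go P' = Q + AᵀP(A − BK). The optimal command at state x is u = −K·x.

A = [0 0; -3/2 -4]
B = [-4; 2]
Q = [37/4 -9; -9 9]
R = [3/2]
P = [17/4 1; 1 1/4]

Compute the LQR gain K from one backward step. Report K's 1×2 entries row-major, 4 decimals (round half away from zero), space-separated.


0.0963 0.2569

BᵀP = [-15.0000 -3.5000]
S = R + BᵀPB = [3/2] + [53.0000] = [54.5000]
BᵀPA = [5.2500 14.0000]
K = S⁻¹·BᵀPA = [0.0963 0.2569]
A−BK = [0.3853 1.0275; -1.6927 -4.5138]
AᵀP(A−BK) = [0.0568 0.1514; 0.1514 0.4037]
P' = Q + AᵀP(A−BK) = [9.3068 -8.8486; -8.8486 9.4037]
tr(P') = 18.7104


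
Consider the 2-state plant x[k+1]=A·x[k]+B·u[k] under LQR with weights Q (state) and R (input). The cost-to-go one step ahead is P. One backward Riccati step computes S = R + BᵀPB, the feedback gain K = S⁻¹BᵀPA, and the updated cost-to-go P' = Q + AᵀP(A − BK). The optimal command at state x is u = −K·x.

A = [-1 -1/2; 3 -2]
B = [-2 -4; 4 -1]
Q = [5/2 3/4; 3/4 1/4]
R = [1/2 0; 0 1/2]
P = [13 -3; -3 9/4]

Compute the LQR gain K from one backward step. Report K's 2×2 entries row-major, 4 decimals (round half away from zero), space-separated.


0.7111 -0.4075 -0.1026 0.3257

BᵀP = [-38.0000 15.0000; -49.0000 9.7500]
S = R + BᵀPB = [1/2 0; 0 1/2] + [136.0000 137.0000; 137.0000 186.2500] = [136.5000 137.0000; 137.0000 186.7500]
BᵀPA = [83.0000 -11.0000; 78.2500 5.0000]
K = S⁻¹·BᵀPA = [0.7111 -0.4075; -0.1026 0.3257]
A−BK = [0.0116 -0.0122; 0.0531 -0.0444]
AᵀP(A−BK) = [0.2625 -0.1652; -0.1652 0.1392]
P' = Q + AᵀP(A−BK) = [2.7625 0.5848; 0.5848 0.3892]
tr(P') = 3.1516


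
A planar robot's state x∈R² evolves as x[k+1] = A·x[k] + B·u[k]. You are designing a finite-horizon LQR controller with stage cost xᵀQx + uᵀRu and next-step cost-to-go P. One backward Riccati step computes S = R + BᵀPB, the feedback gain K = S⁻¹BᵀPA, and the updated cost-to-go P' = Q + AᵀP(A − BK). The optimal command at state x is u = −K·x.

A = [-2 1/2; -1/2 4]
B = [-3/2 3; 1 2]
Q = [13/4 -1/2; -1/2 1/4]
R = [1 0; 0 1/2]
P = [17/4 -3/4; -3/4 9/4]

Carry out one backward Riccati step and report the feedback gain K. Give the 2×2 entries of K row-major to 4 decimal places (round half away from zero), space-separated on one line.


BᵀP = [-7.1250 3.3750; 11.2500 2.2500]
S = R + BᵀPB = [1 0; 0 1/2] + [14.0625 -14.6250; -14.6250 38.2500] = [15.0625 -14.6250; -14.6250 38.7500]
BᵀPA = [12.5625 9.9375; -23.6250 14.6250]
K = S⁻¹·BᵀPA = [0.3821 1.6198; -0.4655 0.9888]
A−BK = [-0.0305 -0.0366; 0.0489 0.4027]
AᵀP(A−BK) = [0.2659 0.4483; 0.4483 3.5052]
P' = Q + AᵀP(A−BK) = [3.5159 -0.0517; -0.0517 3.7552]
tr(P') = 7.2711

0.3821 1.6198 -0.4655 0.9888


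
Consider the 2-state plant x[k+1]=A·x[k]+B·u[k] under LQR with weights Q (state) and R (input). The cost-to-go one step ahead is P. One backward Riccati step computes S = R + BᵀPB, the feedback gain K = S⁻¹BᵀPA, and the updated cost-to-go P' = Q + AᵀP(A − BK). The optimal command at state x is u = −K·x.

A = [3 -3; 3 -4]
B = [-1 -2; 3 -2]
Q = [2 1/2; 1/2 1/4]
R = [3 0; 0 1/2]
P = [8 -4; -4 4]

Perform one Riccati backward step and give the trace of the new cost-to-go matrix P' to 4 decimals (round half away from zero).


4.7872

BᵀP = [-20.0000 16.0000; -8.0000 0.0000]
S = R + BᵀPB = [3 0; 0 1/2] + [68.0000 8.0000; 8.0000 16.0000] = [71.0000 8.0000; 8.0000 16.5000]
BᵀPA = [-12.0000 -4.0000; -24.0000 24.0000]
K = S⁻¹·BᵀPA = [-0.0054 -0.2330; -1.4519 1.5675]
A−BK = [0.0907 -0.0980; 0.1124 -0.1661]
AᵀP(A−BK) = [1.0889 -1.1756; -1.1756 1.4483]
P' = Q + AᵀP(A−BK) = [3.0889 -0.6756; -0.6756 1.6983]
tr(P') = 4.7872


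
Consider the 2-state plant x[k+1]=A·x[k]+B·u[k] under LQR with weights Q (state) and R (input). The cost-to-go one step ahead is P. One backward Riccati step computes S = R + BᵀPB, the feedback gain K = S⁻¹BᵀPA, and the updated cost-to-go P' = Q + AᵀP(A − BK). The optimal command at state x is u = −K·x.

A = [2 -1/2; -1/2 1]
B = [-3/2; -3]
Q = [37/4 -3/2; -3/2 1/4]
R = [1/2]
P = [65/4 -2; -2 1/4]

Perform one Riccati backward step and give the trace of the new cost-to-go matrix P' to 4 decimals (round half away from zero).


11.4283

BᵀP = [-18.3750 2.2500]
S = R + BᵀPB = [1/2] + [20.8125] = [21.3125]
BᵀPA = [-37.8750 11.4375]
K = S⁻¹·BᵀPA = [-1.7771 0.5367]
A−BK = [-0.6657 0.3050; -5.8314 2.6100]
AᵀP(A−BK) = [1.7538 -0.5491; -0.5491 0.1745]
P' = Q + AᵀP(A−BK) = [11.0038 -2.0491; -2.0491 0.4245]
tr(P') = 11.4283


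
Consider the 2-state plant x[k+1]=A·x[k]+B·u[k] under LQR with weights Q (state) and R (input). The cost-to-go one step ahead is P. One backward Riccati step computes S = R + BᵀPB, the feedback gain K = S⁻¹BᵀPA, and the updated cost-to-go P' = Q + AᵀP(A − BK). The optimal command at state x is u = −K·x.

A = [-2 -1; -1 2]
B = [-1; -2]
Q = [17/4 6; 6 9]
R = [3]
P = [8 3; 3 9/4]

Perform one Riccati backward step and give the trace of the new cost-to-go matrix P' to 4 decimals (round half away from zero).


BᵀP = [-14.0000 -7.5000]
S = R + BᵀPB = [3] + [29.0000] = [32.0000]
BᵀPA = [35.5000 -1.0000]
K = S⁻¹·BᵀPA = [1.1094 -0.0313]
A−BK = [-0.8906 -1.0313; 1.2188 1.9375]
AᵀP(A−BK) = [6.8672 3.6094; 3.6094 4.9688]
P' = Q + AᵀP(A−BK) = [11.1172 9.6094; 9.6094 13.9688]
tr(P') = 25.0859

25.0859


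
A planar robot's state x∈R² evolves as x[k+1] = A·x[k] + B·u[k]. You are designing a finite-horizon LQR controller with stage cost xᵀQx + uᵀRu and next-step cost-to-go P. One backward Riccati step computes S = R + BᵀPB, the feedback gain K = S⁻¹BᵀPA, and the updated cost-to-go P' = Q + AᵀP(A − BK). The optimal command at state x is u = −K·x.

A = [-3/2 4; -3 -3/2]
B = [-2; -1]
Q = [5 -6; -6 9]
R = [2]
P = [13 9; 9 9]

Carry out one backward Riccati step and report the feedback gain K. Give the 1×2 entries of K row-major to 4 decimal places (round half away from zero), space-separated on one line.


1.3485 -1.0051

BᵀP = [-35.0000 -27.0000]
S = R + BᵀPB = [2] + [97.0000] = [99.0000]
BᵀPA = [133.5000 -99.5000]
K = S⁻¹·BᵀPA = [1.3485 -1.0051]
A−BK = [1.1970 1.9899; -1.6515 -2.5051]
AᵀP(A−BK) = [11.2273 8.9242; 8.9242 20.2475]
P' = Q + AᵀP(A−BK) = [16.2273 2.9242; 2.9242 29.2475]
tr(P') = 45.4747


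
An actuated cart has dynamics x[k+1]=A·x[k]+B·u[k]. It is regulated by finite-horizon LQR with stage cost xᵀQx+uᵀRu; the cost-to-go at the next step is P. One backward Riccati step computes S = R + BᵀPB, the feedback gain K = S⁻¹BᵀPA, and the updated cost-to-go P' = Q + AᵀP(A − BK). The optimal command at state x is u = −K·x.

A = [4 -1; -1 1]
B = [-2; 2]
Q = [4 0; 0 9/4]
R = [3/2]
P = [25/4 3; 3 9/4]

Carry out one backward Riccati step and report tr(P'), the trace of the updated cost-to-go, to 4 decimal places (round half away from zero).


BᵀP = [-6.5000 -1.5000]
S = R + BᵀPB = [3/2] + [10.0000] = [11.5000]
BᵀPA = [-24.5000 5.0000]
K = S⁻¹·BᵀPA = [-2.1304 0.4348]
A−BK = [-0.2609 -0.1304; 3.2609 0.1304]
AᵀP(A−BK) = [26.0543 -1.5978; -1.5978 0.3261]
P' = Q + AᵀP(A−BK) = [30.0543 -1.5978; -1.5978 2.5761]
tr(P') = 32.6304

32.6304


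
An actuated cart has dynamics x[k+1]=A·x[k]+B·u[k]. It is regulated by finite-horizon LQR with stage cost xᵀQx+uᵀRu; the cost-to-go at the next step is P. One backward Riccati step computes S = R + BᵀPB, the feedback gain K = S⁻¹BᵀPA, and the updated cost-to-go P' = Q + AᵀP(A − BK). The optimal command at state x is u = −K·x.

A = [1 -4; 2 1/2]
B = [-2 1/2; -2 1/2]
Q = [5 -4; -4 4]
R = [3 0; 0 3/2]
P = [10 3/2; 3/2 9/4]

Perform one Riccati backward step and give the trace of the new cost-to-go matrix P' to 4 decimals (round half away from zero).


43.5563

BᵀP = [-23.0000 -7.5000; 5.7500 1.8750]
S = R + BᵀPB = [3 0; 0 3/2] + [61.0000 -15.2500; -15.2500 3.8125] = [64.0000 -15.2500; -15.2500 5.3125]
BᵀPA = [-38.0000 88.2500; 9.5000 -22.0625]
K = S⁻¹·BᵀPA = [-0.5305 1.2321; 0.2653 -0.6161]
A−BK = [-0.1937 -1.2277; 0.8063 3.2723]
AᵀP(A−BK) = [2.3194 3.6728; 3.6728 32.2369]
P' = Q + AᵀP(A−BK) = [7.3194 -0.3272; -0.3272 36.2369]
tr(P') = 43.5563


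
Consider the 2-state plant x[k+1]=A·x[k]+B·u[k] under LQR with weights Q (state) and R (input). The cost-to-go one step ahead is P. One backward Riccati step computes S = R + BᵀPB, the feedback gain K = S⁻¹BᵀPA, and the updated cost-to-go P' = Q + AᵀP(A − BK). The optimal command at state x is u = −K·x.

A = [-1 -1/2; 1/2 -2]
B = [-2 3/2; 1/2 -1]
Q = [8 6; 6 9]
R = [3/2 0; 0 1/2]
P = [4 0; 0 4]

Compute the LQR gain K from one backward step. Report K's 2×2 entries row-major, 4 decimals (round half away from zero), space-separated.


0.1767 1.3023 -0.4093 1.7209

BᵀP = [-8.0000 2.0000; 6.0000 -4.0000]
S = R + BᵀPB = [3/2 0; 0 1/2] + [17.0000 -14.0000; -14.0000 13.0000] = [18.5000 -14.0000; -14.0000 13.5000]
BᵀPA = [9.0000 0.0000; -8.0000 5.0000]
K = S⁻¹·BᵀPA = [0.1767 1.3023; -0.4093 1.7209]
A−BK = [-0.0326 -0.4767; 0.0023 -0.9302]
AᵀP(A−BK) = [0.1349 0.0465; 0.0465 8.3953]
P' = Q + AᵀP(A−BK) = [8.1349 6.0465; 6.0465 17.3953]
tr(P') = 25.5302


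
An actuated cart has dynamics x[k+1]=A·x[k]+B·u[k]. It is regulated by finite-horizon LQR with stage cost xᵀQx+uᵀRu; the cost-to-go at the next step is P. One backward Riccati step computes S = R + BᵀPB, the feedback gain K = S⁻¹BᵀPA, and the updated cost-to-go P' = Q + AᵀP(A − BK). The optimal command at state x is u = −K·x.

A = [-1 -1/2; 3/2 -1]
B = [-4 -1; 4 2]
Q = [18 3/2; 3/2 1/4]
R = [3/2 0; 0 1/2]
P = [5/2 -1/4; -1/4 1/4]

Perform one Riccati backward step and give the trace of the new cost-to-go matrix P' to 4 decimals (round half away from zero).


BᵀP = [-11.0000 2.0000; -3.0000 0.7500]
S = R + BᵀPB = [3/2 0; 0 1/2] + [52.0000 15.0000; 15.0000 4.5000] = [53.5000 15.0000; 15.0000 5.0000]
BᵀPA = [14.0000 3.5000; 4.1250 0.7500]
K = S⁻¹·BᵀPA = [0.1912 0.1471; 0.2515 -0.2912]
A−BK = [0.0162 -0.2029; 0.2324 -1.0059]
AᵀP(A−BK) = [0.0987 -0.0452; -0.0452 0.3287]
P' = Q + AᵀP(A−BK) = [18.0987 1.4548; 1.4548 0.5787]
tr(P') = 18.6774

18.6774
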